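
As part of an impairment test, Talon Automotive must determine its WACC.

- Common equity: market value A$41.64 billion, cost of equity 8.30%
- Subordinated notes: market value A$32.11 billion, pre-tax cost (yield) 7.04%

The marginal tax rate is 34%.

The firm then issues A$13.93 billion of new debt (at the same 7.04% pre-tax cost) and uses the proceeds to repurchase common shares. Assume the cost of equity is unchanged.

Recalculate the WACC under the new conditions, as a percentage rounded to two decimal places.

6.02%

After the change:
Total capital V = 27.71 + 46.04 = 73.75.
Equity: weight = 27.71/73.75 = 0.3757; cost = 8.3%.
Subordinated notes: weight = 46.04/73.75 = 0.6243; after-tax cost = 7.04% × (1 − 34%) = 4.6464%.
WACC = 0.3757 × 8.3000% + 0.6243 × 4.6464% = 6.0192%.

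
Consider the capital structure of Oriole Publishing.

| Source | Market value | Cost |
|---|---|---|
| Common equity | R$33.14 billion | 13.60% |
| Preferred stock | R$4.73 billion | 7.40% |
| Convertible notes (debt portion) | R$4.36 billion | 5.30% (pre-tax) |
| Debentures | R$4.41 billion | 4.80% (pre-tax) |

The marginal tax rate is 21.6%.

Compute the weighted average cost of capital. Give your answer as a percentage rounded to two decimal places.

Total capital V = 33.14 + 4.73 + 4.36 + 4.41 = 46.64.
Equity: weight = 33.14/46.64 = 0.7105; cost = 13.6%.
Preferred: weight = 4.73/46.64 = 0.1014; cost = 7.4%.
Convertible notes (debt portion): weight = 4.36/46.64 = 0.0935; after-tax cost = 5.3% × (1 − 21.6%) = 4.1552%.
Debentures: weight = 4.41/46.64 = 0.0946; after-tax cost = 4.8% × (1 − 21.6%) = 3.7632%.
WACC = 0.7105 × 13.6000% + 0.1014 × 7.4000% + 0.0935 × 4.1552% + 0.0946 × 3.7632% = 11.1582%.

11.16%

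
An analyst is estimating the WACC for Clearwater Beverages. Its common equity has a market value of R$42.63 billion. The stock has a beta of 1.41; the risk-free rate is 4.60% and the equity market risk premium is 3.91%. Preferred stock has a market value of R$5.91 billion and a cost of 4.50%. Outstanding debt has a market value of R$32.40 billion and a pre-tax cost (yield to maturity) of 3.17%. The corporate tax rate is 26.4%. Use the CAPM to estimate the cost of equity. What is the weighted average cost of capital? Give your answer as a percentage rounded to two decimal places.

Cost of equity via CAPM: Re = 4.6% + 1.41 × 3.91% = 10.1131%.
Total capital V = 42.63 + 5.91 + 32.4 = 80.94.
Equity: weight = 42.63/80.94 = 0.5267; cost = 10.1131%.
Preferred: weight = 5.91/80.94 = 0.0730; cost = 4.5%.
Debt: weight = 32.4/80.94 = 0.4003; after-tax cost = 3.17% × (1 − 26.4%) = 2.3331%.
WACC = 0.5267 × 10.1131% + 0.0730 × 4.5000% + 0.4003 × 2.3331% = 6.5889%.

6.59%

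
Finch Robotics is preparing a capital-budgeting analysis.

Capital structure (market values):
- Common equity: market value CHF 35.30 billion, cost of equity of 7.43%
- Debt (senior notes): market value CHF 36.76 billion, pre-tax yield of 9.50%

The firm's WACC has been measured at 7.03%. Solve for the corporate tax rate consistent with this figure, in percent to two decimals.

Total capital V = 35.3 + 36.76 = 72.06.
Equity weight = 35.3/72.06 = 0.4899.
Senior notes weight = 36.76/72.06 = 0.5101.
Equity contribution = 0.4899 × 7.43% = 3.6397%.
Debt contribution must be 7.03% − 3.6397% = 3.3903%.
0.5101 × 9.5% × (1 − T) = 3.3903%  ⇒  (1 − T) = 0.6996.
T = 30.0433%.

30.04%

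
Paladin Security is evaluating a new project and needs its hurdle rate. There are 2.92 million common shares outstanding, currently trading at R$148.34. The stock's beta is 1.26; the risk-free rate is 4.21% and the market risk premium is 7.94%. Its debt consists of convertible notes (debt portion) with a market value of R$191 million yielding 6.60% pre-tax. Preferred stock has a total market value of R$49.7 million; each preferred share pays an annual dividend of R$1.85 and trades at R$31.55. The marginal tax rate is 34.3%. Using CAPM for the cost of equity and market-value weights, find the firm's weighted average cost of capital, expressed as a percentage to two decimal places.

Cost of equity via CAPM: Re = 4.21% + 1.26 × 7.94% = 14.2144%.
Cost of preferred: Rp = 1.85 / 31.55 = 5.8637%.
Market value of equity E = 148.34 × 2.92m = 433.1528m.
Total capital V = 433.1528 + 49.7 + 191 = 673.8528.
Equity: weight = 433.1528/673.8528 = 0.6428; cost = 14.2144%.
Preferred: weight = 49.7/673.8528 = 0.0738; cost = 5.8637%.
Convertible notes (debt portion): weight = 191/673.8528 = 0.2834; after-tax cost = 6.6% × (1 − 34.3%) = 4.3362%.
WACC = 0.6428 × 14.2144% + 0.0738 × 5.8637% + 0.2834 × 4.3362% = 10.7986%.

10.80%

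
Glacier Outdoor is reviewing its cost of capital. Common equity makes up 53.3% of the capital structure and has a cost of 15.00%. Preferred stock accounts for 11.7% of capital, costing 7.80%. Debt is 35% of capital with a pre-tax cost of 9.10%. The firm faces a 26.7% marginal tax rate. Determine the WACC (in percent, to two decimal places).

After-tax cost of debt = 9.1% × (1 − 26.7%) = 6.6703%.
WACC = 0.533 × 15.0000% + 0.117 × 7.8000% + 0.350 × 6.6703% = 11.2422%.

11.24%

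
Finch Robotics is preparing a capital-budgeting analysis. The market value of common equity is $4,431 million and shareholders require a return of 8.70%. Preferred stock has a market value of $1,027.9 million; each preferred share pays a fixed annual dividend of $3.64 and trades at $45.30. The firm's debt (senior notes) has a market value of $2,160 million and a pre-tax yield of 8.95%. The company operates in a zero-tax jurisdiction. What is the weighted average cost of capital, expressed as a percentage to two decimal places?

Cost of preferred: Rp = 3.64 / 45.3 = 8.0353%.
Total capital V = 4431 + 1027.9 + 2160 = 7618.9.
Equity: weight = 4431/7618.9 = 0.5816; cost = 8.7%.
Preferred: weight = 1027.9/7618.9 = 0.1349; cost = 8.0353%.
Senior notes: weight = 2160/7618.9 = 0.2835; after-tax cost = 8.95% × (1 − 0%) = 8.9500%.
WACC = 0.5816 × 8.7000% + 0.1349 × 8.0353% + 0.2835 × 8.9500% = 8.6812%.

8.68%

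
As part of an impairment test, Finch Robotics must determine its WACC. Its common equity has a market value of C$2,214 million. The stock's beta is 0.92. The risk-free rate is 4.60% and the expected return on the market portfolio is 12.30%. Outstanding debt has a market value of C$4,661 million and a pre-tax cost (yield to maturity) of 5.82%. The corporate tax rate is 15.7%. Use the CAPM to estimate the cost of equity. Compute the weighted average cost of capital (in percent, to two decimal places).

7.09%

Market risk premium = 12.3% − 4.6% = 7.7%.
Cost of equity via CAPM: Re = 4.6% + 0.92 × 7.7% = 11.6840%.
Total capital V = 2214 + 4661 = 6875.
Equity: weight = 2214/6875 = 0.3220; cost = 11.684%.
Debt: weight = 4661/6875 = 0.6780; after-tax cost = 5.82% × (1 − 15.7%) = 4.9063%.
WACC = 0.3220 × 11.6840% + 0.6780 × 4.9063% = 7.0889%.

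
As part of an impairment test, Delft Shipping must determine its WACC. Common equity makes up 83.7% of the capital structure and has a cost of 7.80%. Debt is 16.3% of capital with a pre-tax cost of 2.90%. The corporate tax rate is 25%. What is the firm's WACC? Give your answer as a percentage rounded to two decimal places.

After-tax cost of debt = 2.9% × (1 − 25%) = 2.1750%.
WACC = 0.837 × 7.8000% + 0.163 × 2.1750% = 6.8831%.

6.88%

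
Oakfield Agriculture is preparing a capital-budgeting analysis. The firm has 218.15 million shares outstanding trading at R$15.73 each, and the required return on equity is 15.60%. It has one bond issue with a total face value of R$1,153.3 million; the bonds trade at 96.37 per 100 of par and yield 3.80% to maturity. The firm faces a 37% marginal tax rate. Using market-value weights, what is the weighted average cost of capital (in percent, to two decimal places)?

Market value of equity E = 15.73 × 218.15m = 3431.4995m. Market value of debt D = 1153.3m × 96.37/100 = 1111.43521m.
Total capital V = 3431.4995 + 1111.43521 = 4542.93471.
Equity: weight = 3431.4995/4542.93471 = 0.7553; cost = 15.6%.
Bonds outstanding: weight = 1111.43521/4542.93471 = 0.2447; after-tax cost = 3.8% × (1 − 37%) = 2.3940%.
WACC = 0.7553 × 15.6000% + 0.2447 × 2.3940% = 12.3691%.

12.37%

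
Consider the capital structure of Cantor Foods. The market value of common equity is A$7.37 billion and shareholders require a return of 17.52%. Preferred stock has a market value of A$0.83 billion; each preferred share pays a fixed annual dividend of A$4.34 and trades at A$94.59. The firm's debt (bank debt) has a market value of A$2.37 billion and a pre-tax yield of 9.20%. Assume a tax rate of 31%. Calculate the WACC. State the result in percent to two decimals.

Cost of preferred: Rp = 4.34 / 94.59 = 4.5882%.
Total capital V = 7.37 + 0.83 + 2.37 = 10.57.
Equity: weight = 7.37/10.57 = 0.6973; cost = 17.52%.
Preferred: weight = 0.83/10.57 = 0.0785; cost = 4.5882%.
Bank debt: weight = 2.37/10.57 = 0.2242; after-tax cost = 9.2% × (1 − 31%) = 6.3480%.
WACC = 0.6973 × 17.5200% + 0.0785 × 4.5882% + 0.2242 × 6.3480% = 13.9996%.

14.00%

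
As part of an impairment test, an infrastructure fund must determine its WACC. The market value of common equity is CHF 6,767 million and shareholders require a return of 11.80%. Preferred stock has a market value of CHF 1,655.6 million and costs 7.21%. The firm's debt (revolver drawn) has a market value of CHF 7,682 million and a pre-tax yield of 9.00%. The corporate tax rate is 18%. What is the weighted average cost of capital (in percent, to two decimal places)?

Total capital V = 6767 + 1655.6 + 7682 = 16104.6.
Equity: weight = 6767/16104.6 = 0.4202; cost = 11.8%.
Preferred: weight = 1655.6/16104.6 = 0.1028; cost = 7.21%.
Revolver drawn: weight = 7682/16104.6 = 0.4770; after-tax cost = 9% × (1 − 18%) = 7.3800%.
WACC = 0.4202 × 11.8000% + 0.1028 × 7.2100% + 0.4770 × 7.3800% = 9.2198%.

9.22%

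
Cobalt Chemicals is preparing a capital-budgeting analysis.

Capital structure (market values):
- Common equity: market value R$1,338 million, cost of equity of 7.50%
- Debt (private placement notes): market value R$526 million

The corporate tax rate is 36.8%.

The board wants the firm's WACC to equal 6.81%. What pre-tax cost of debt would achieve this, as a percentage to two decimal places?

Total capital V = 1338 + 526 = 1864.
Equity weight = 1338/1864 = 0.7178.
Private placement notes weight = 526/1864 = 0.2822.
Equity contribution = 0.7178 × 7.5% = 5.3836%.
Remaining for debt = 6.81% − 5.3836% = 1.4264%.
Rd × (1 − 36.8%) × 0.2822 = 1.4264%  ⇒  Rd = 7.9981%.

8.00%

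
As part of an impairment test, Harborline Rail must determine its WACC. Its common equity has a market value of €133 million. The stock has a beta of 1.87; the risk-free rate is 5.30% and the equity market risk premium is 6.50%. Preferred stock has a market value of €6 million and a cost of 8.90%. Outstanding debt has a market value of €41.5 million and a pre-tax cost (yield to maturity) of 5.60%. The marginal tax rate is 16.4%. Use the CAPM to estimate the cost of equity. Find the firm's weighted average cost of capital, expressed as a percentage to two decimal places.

Cost of equity via CAPM: Re = 5.3% + 1.87 × 6.5% = 17.4550%.
Total capital V = 133 + 6 + 41.5 = 180.5.
Equity: weight = 133/180.5 = 0.7368; cost = 17.455%.
Preferred: weight = 6/180.5 = 0.0332; cost = 8.9%.
Debt: weight = 41.5/180.5 = 0.2299; after-tax cost = 5.6% × (1 − 16.4%) = 4.6816%.
WACC = 0.7368 × 17.4550% + 0.0332 × 8.9000% + 0.2299 × 4.6816% = 14.2338%.

14.23%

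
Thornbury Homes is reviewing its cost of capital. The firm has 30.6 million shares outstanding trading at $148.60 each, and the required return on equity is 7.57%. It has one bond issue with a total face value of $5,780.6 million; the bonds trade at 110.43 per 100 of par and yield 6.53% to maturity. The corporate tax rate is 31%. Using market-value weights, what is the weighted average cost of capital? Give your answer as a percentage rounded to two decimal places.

5.78%

Market value of equity E = 148.6 × 30.6m = 4547.16m. Market value of debt D = 5780.6m × 110.43/100 = 6383.51658m.
Total capital V = 4547.16 + 6383.51658 = 10930.67658.
Equity: weight = 4547.16/10930.67658 = 0.4160; cost = 7.57%.
Bonds outstanding: weight = 6383.51658/10930.67658 = 0.5840; after-tax cost = 6.53% × (1 − 31%) = 4.5057%.
WACC = 0.4160 × 7.5700% + 0.5840 × 4.5057% = 5.7804%.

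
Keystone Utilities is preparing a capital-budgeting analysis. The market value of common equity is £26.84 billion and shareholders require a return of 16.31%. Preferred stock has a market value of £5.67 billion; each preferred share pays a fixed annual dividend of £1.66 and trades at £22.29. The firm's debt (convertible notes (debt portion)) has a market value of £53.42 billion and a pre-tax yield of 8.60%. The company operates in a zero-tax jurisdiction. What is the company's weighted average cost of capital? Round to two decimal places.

10.93%

Cost of preferred: Rp = 1.66 / 22.29 = 7.4473%.
Total capital V = 26.84 + 5.67 + 53.42 = 85.93.
Equity: weight = 26.84/85.93 = 0.3123; cost = 16.31%.
Preferred: weight = 5.67/85.93 = 0.0660; cost = 7.4473%.
Convertible notes (debt portion): weight = 53.42/85.93 = 0.6217; after-tax cost = 8.6% × (1 − 0%) = 8.6000%.
WACC = 0.3123 × 16.3100% + 0.0660 × 7.4473% + 0.6217 × 8.6000% = 10.9321%.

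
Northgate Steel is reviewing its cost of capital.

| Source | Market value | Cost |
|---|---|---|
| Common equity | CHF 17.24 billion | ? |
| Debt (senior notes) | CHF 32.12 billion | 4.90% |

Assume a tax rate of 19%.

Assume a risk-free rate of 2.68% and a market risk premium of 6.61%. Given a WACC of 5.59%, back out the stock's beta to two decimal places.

0.90

Total capital V = 17.24 + 32.12 = 49.36.
Equity weight = 17.24/49.36 = 0.3493.
Senior notes weight = 32.12/49.36 = 0.6507.
Debt contribution = 0.6507 × 4.9% × (1 − 19%) = 2.5827%.
Required equity contribution = 5.59% − 2.5827% = 3.0073%  ⇒  Re = 8.6101%.
CAPM: 8.6101% = 2.68% + β × 6.61%  ⇒  β = 0.8971.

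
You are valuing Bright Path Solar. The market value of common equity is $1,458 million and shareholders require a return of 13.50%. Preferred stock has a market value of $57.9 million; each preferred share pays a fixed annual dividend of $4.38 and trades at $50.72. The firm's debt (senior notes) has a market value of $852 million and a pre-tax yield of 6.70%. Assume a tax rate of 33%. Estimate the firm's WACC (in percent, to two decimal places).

Cost of preferred: Rp = 4.38 / 50.72 = 8.6356%.
Total capital V = 1458 + 57.9 + 852 = 2367.9.
Equity: weight = 1458/2367.9 = 0.6157; cost = 13.5%.
Preferred: weight = 57.9/2367.9 = 0.0245; cost = 8.6356%.
Senior notes: weight = 852/2367.9 = 0.3598; after-tax cost = 6.7% × (1 − 33%) = 4.4890%.
WACC = 0.6157 × 13.5000% + 0.0245 × 8.6356% + 0.3598 × 4.4890% = 10.1388%.

10.14%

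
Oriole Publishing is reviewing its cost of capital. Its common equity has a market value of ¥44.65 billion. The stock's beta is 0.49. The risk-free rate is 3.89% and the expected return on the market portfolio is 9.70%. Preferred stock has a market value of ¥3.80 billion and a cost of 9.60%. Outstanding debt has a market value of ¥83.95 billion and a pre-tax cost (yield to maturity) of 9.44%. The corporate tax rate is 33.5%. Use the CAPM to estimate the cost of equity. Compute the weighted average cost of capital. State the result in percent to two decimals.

6.53%

Market risk premium = 9.7% − 3.89% = 5.81%.
Cost of equity via CAPM: Re = 3.89% + 0.49 × 5.81% = 6.7369%.
Total capital V = 44.65 + 3.8 + 83.95 = 132.4.
Equity: weight = 44.65/132.4 = 0.3372; cost = 6.7369%.
Preferred: weight = 3.8/132.4 = 0.0287; cost = 9.6%.
Debt: weight = 83.95/132.4 = 0.6341; after-tax cost = 9.44% × (1 − 33.5%) = 6.2776%.
WACC = 0.3372 × 6.7369% + 0.0287 × 9.6000% + 0.6341 × 6.2776% = 6.5278%.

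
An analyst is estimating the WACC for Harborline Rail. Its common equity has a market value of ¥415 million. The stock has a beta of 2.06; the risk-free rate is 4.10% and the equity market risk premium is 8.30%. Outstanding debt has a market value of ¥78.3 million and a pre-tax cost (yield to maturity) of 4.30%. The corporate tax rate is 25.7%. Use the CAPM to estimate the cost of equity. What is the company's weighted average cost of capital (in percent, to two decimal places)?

18.34%

Cost of equity via CAPM: Re = 4.1% + 2.06 × 8.3% = 21.1980%.
Total capital V = 415 + 78.3 = 493.3.
Equity: weight = 415/493.3 = 0.8413; cost = 21.198%.
Debt: weight = 78.3/493.3 = 0.1587; after-tax cost = 4.3% × (1 − 25.7%) = 3.1949%.
WACC = 0.8413 × 21.1980% + 0.1587 × 3.1949% = 18.3404%.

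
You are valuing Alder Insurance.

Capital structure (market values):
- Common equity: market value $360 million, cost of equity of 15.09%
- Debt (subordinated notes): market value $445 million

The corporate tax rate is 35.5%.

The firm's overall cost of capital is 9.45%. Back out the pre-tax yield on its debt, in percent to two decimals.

Total capital V = 360 + 445 = 805.
Equity weight = 360/805 = 0.4472.
Subordinated notes weight = 445/805 = 0.5528.
Equity contribution = 0.4472 × 15.09% = 6.7483%.
Remaining for debt = 9.45% − 6.7483% = 2.7017%.
Rd × (1 − 35.5%) × 0.5528 = 2.7017%  ⇒  Rd = 7.5772%.

7.58%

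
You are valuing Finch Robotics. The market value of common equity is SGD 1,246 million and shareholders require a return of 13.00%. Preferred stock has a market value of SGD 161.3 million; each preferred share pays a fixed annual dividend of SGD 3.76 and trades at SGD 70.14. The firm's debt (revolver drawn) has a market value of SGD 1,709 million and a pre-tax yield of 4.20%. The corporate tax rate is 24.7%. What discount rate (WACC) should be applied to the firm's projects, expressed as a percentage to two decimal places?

Cost of preferred: Rp = 3.76 / 70.14 = 5.3607%.
Total capital V = 1246 + 161.3 + 1709 = 3116.3.
Equity: weight = 1246/3116.3 = 0.3998; cost = 13%.
Preferred: weight = 161.3/3116.3 = 0.0518; cost = 5.3607%.
Revolver drawn: weight = 1709/3116.3 = 0.5484; after-tax cost = 4.2% × (1 − 24.7%) = 3.1626%.
WACC = 0.3998 × 13.0000% + 0.0518 × 5.3607% + 0.5484 × 3.1626% = 7.2097%.

7.21%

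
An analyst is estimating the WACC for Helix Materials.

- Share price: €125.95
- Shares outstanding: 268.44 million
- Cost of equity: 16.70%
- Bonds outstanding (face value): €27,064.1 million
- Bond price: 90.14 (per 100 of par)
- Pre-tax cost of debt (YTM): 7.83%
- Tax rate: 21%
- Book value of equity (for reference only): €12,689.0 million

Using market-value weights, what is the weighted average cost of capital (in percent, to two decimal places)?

12.29%

Market value of equity E = 125.95 × 268.44m = 33810.018m. Market value of debt D = 27064.1m × 90.14/100 = 24395.57974m.
Total capital V = 33810.018 + 24395.57974 = 58205.59774.
Equity: weight = 33810.018/58205.59774 = 0.5809; cost = 16.7%.
Bonds outstanding: weight = 24395.57974/58205.59774 = 0.4191; after-tax cost = 7.83% × (1 − 21%) = 6.1857%.
WACC = 0.5809 × 16.7000% + 0.4191 × 6.1857% = 12.2932%.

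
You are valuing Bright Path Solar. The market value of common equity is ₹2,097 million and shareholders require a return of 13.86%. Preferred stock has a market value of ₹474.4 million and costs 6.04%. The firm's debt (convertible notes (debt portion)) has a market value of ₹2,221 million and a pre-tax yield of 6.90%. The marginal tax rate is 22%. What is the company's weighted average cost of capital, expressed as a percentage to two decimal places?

9.16%

Total capital V = 2097 + 474.4 + 2221 = 4792.4.
Equity: weight = 2097/4792.4 = 0.4376; cost = 13.86%.
Preferred: weight = 474.4/4792.4 = 0.0990; cost = 6.04%.
Convertible notes (debt portion): weight = 2221/4792.4 = 0.4634; after-tax cost = 6.9% × (1 − 22%) = 5.3820%.
WACC = 0.4376 × 13.8600% + 0.0990 × 6.0400% + 0.4634 × 5.3820% = 9.1568%.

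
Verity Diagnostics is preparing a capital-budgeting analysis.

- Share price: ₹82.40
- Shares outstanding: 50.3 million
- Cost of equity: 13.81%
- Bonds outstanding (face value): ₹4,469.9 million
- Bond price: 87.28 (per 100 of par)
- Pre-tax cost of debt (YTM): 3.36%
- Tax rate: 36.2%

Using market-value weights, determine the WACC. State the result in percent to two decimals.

Market value of equity E = 82.4 × 50.3m = 4144.72m. Market value of debt D = 4469.9m × 87.28/100 = 3901.32872m.
Total capital V = 4144.72 + 3901.32872 = 8046.04872.
Equity: weight = 4144.72/8046.04872 = 0.5151; cost = 13.81%.
Bonds outstanding: weight = 3901.32872/8046.04872 = 0.4849; after-tax cost = 3.36% × (1 − 36.2%) = 2.1437%.
WACC = 0.5151 × 13.8100% + 0.4849 × 2.1437% = 8.1533%.

8.15%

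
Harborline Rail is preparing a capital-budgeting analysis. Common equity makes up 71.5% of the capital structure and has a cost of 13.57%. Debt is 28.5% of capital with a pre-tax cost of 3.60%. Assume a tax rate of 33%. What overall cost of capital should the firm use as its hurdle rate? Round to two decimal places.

After-tax cost of debt = 3.6% × (1 − 33%) = 2.4120%.
WACC = 0.715 × 13.5700% + 0.285 × 2.4120% = 10.3900%.

10.39%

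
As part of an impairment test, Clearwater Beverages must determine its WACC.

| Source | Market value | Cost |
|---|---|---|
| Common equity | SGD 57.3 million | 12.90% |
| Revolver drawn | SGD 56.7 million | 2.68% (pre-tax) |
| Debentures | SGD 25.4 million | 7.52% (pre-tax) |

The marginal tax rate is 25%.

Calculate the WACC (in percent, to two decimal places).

Total capital V = 57.3 + 56.7 + 25.4 = 139.4.
Equity: weight = 57.3/139.4 = 0.4110; cost = 12.9%.
Revolver drawn: weight = 56.7/139.4 = 0.4067; after-tax cost = 2.68% × (1 − 25%) = 2.0100%.
Debentures: weight = 25.4/139.4 = 0.1822; after-tax cost = 7.52% × (1 − 25%) = 5.6400%.
WACC = 0.4110 × 12.9000% + 0.4067 × 2.0100% + 0.1822 × 5.6400% = 7.1477%.

7.15%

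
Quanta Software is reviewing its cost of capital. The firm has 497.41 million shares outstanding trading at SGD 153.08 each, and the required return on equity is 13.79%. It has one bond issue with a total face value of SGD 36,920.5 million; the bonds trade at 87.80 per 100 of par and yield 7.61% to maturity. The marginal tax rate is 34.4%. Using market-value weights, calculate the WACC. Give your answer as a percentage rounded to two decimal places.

Market value of equity E = 153.08 × 497.41m = 76143.5228m. Market value of debt D = 36920.5m × 87.8/100 = 32416.199m.
Total capital V = 76143.5228 + 32416.199 = 108559.7218.
Equity: weight = 76143.5228/108559.7218 = 0.7014; cost = 13.79%.
Bonds outstanding: weight = 32416.199/108559.7218 = 0.2986; after-tax cost = 7.61% × (1 − 34.4%) = 4.9922%.
WACC = 0.7014 × 13.7900% + 0.2986 × 4.9922% = 11.1629%.

11.16%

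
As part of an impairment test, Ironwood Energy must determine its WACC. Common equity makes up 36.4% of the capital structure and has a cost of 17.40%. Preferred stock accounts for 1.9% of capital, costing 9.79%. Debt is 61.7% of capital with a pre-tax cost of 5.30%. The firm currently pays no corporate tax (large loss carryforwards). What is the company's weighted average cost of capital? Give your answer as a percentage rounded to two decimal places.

After-tax cost of debt = 5.3% × (1 − 0%) = 5.3000%.
WACC = 0.364 × 17.4000% + 0.019 × 9.7900% + 0.617 × 5.3000% = 9.7897%.

9.79%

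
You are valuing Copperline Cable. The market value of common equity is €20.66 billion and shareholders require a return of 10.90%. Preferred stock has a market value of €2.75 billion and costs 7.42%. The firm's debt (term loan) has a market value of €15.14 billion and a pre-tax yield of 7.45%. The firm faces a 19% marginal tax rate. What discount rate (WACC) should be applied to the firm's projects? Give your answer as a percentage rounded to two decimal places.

8.74%

Total capital V = 20.66 + 2.75 + 15.14 = 38.55.
Equity: weight = 20.66/38.55 = 0.5359; cost = 10.9%.
Preferred: weight = 2.75/38.55 = 0.0713; cost = 7.42%.
Term loan: weight = 15.14/38.55 = 0.3927; after-tax cost = 7.45% × (1 − 19%) = 6.0345%.
WACC = 0.5359 × 10.9000% + 0.0713 × 7.4200% + 0.3927 × 6.0345% = 8.7409%.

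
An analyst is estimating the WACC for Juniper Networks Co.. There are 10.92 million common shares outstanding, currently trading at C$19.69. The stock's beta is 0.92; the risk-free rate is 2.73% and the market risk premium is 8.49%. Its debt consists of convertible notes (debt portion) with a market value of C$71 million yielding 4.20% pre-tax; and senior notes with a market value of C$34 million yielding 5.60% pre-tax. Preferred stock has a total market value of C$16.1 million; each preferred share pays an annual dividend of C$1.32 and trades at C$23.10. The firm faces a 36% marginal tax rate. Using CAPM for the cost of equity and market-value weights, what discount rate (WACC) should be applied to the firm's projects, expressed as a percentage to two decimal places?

7.95%

Cost of equity via CAPM: Re = 2.73% + 0.92 × 8.49% = 10.5408%.
Cost of preferred: Rp = 1.32 / 23.1 = 5.7143%.
Market value of equity E = 19.69 × 10.92m = 215.0148m.
Total capital V = 215.0148 + 16.1 + 71 + 34 = 336.1148.
Equity: weight = 215.0148/336.1148 = 0.6397; cost = 10.5408%.
Preferred: weight = 16.1/336.1148 = 0.0479; cost = 5.7143%.
Convertible notes (debt portion): weight = 71/336.1148 = 0.2112; after-tax cost = 4.2% × (1 − 36%) = 2.6880%.
Senior notes: weight = 34/336.1148 = 0.1012; after-tax cost = 5.6% × (1 − 36%) = 3.5840%.
WACC = 0.6397 × 10.5408% + 0.0479 × 5.7143% + 0.2112 × 2.6880% + 0.1012 × 3.5840% = 7.9471%.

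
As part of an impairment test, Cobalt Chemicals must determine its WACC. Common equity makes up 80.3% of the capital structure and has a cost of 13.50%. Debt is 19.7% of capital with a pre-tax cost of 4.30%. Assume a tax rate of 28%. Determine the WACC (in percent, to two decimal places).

After-tax cost of debt = 4.3% × (1 − 28%) = 3.0960%.
WACC = 0.803 × 13.5000% + 0.197 × 3.0960% = 11.4504%.

11.45%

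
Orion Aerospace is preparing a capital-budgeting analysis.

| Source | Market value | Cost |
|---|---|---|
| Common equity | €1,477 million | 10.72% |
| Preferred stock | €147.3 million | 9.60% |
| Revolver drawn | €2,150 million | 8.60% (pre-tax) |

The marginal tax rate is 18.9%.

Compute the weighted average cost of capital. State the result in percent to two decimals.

Total capital V = 1477 + 147.3 + 2150 = 3774.3.
Equity: weight = 1477/3774.3 = 0.3913; cost = 10.72%.
Preferred: weight = 147.3/3774.3 = 0.0390; cost = 9.6%.
Revolver drawn: weight = 2150/3774.3 = 0.5696; after-tax cost = 8.6% × (1 − 18.9%) = 6.9746%.
WACC = 0.3913 × 10.7200% + 0.0390 × 9.6000% + 0.5696 × 6.9746% = 8.5428%.

8.54%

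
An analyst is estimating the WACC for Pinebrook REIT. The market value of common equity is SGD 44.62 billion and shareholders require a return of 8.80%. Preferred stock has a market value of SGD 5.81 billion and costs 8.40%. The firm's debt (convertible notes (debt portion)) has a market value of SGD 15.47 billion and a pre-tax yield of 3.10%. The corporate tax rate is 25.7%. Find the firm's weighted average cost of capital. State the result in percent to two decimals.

Total capital V = 44.62 + 5.81 + 15.47 = 65.9.
Equity: weight = 44.62/65.9 = 0.6771; cost = 8.8%.
Preferred: weight = 5.81/65.9 = 0.0882; cost = 8.4%.
Convertible notes (debt portion): weight = 15.47/65.9 = 0.2347; after-tax cost = 3.1% × (1 − 25.7%) = 2.3033%.
WACC = 0.6771 × 8.8000% + 0.0882 × 8.4000% + 0.2347 × 2.3033% = 7.2396%.

7.24%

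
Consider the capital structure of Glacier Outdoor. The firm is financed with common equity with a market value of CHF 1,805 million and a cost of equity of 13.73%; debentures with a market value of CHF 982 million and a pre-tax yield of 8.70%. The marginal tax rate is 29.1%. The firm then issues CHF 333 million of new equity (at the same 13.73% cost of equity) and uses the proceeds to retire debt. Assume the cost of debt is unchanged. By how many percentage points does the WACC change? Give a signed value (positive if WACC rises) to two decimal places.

Current WACC:
Total capital V = 1805 + 982 = 2787.
Equity: weight = 1805/2787 = 0.6476; cost = 13.73%.
Debentures: weight = 982/2787 = 0.3524; after-tax cost = 8.7% × (1 − 29.1%) = 6.1683%.
WACC = 0.6476 × 13.7300% + 0.3524 × 6.1683% = 11.0656%.
After the change:
Total capital V = 2138 + 649 = 2787.
Equity: weight = 2138/2787 = 0.7671; cost = 13.73%.
Debentures: weight = 649/2787 = 0.2329; after-tax cost = 8.7% × (1 − 29.1%) = 6.1683%.
WACC = 0.7671 × 13.7300% + 0.2329 × 6.1683% = 11.9691%.
Change in WACC = 11.9691% − 11.0656% = 0.9035 pp.

+0.90 pp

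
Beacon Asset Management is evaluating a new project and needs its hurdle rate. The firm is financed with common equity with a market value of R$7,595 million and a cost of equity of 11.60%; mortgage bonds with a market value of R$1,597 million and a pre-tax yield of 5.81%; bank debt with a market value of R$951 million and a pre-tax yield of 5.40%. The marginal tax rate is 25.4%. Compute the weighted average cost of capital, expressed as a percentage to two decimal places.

9.75%

Total capital V = 7595 + 1597 + 951 = 10143.
Equity: weight = 7595/10143 = 0.7488; cost = 11.6%.
Mortgage bonds: weight = 1597/10143 = 0.1574; after-tax cost = 5.81% × (1 − 25.4%) = 4.3343%.
Bank debt: weight = 951/10143 = 0.0938; after-tax cost = 5.4% × (1 − 25.4%) = 4.0284%.
WACC = 0.7488 × 11.6000% + 0.1574 × 4.3343% + 0.0938 × 4.0284% = 9.7461%.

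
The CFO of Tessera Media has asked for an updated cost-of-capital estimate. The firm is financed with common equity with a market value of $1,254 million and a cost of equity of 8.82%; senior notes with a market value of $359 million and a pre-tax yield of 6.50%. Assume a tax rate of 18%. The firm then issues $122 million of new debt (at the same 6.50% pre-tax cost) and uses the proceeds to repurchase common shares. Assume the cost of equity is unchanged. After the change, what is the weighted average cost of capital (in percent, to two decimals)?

7.78%

After the change:
Total capital V = 1132 + 481 = 1613.
Equity: weight = 1132/1613 = 0.7018; cost = 8.82%.
Senior notes: weight = 481/1613 = 0.2982; after-tax cost = 6.5% × (1 − 18%) = 5.3300%.
WACC = 0.7018 × 8.8200% + 0.2982 × 5.3300% = 7.7793%.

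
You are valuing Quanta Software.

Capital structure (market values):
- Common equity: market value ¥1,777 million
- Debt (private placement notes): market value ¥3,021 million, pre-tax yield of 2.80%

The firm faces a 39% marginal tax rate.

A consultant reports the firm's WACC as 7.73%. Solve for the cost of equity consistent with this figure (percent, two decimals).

Total capital V = 1777 + 3021 = 4798.
Equity weight = 1777/4798 = 0.3704.
Private placement notes weight = 3021/4798 = 0.6296.
Debt contribution = 0.6296 × 2.8% × (1 − 39%) = 1.0754%.
Required equity contribution = 7.73% − 1.0754% = 6.6546%.
Re = 6.6546% / 0.3704 = 17.9677%.

17.97%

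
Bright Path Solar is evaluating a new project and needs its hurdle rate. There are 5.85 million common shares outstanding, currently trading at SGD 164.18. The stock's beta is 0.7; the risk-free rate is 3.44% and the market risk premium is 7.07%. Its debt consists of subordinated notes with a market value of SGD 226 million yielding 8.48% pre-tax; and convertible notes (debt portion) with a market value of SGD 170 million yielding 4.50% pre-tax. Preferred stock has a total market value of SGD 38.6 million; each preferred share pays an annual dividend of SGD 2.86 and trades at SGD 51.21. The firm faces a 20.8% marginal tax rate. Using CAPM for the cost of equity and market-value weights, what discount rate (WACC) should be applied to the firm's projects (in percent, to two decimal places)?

Cost of equity via CAPM: Re = 3.44% + 0.7 × 7.07% = 8.3890%.
Cost of preferred: Rp = 2.86 / 51.21 = 5.5848%.
Market value of equity E = 164.18 × 5.85m = 960.453m.
Total capital V = 960.453 + 38.6 + 226 + 170 = 1395.053.
Equity: weight = 960.453/1395.053 = 0.6885; cost = 8.389%.
Preferred: weight = 38.6/1395.053 = 0.0277; cost = 5.5848%.
Subordinated notes: weight = 226/1395.053 = 0.1620; after-tax cost = 8.48% × (1 − 20.8%) = 6.7162%.
Convertible notes (debt portion): weight = 170/1395.053 = 0.1219; after-tax cost = 4.5% × (1 − 20.8%) = 3.5640%.
WACC = 0.6885 × 8.3890% + 0.0277 × 5.5848% + 0.1620 × 6.7162% + 0.1219 × 3.5640% = 7.4524%.

7.45%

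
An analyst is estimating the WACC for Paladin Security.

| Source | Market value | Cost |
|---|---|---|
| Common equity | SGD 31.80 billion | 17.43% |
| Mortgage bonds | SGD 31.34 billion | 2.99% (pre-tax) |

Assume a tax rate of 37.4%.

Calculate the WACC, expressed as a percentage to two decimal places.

Total capital V = 31.8 + 31.34 = 63.14.
Equity: weight = 31.8/63.14 = 0.5036; cost = 17.43%.
Mortgage bonds: weight = 31.34/63.14 = 0.4964; after-tax cost = 2.99% × (1 − 37.4%) = 1.8717%.
WACC = 0.5036 × 17.4300% + 0.4964 × 1.8717% = 9.7075%.

9.71%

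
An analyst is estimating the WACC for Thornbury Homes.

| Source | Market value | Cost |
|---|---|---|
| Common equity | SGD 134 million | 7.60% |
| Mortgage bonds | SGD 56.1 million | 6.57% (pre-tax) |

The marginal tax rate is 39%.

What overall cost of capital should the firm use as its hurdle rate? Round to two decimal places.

Total capital V = 134 + 56.1 = 190.1.
Equity: weight = 134/190.1 = 0.7049; cost = 7.6%.
Mortgage bonds: weight = 56.1/190.1 = 0.2951; after-tax cost = 6.57% × (1 − 39%) = 4.0077%.
WACC = 0.7049 × 7.6000% + 0.2951 × 4.0077% = 6.5399%.

6.54%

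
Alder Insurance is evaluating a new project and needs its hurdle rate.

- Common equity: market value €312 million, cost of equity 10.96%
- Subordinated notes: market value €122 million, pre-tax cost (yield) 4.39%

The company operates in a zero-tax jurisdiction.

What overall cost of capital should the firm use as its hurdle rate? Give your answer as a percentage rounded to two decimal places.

Total capital V = 312 + 122 = 434.
Equity: weight = 312/434 = 0.7189; cost = 10.96%.
Subordinated notes: weight = 122/434 = 0.2811; after-tax cost = 4.39% × (1 − 0%) = 4.3900%.
WACC = 0.7189 × 10.9600% + 0.2811 × 4.3900% = 9.1131%.

9.11%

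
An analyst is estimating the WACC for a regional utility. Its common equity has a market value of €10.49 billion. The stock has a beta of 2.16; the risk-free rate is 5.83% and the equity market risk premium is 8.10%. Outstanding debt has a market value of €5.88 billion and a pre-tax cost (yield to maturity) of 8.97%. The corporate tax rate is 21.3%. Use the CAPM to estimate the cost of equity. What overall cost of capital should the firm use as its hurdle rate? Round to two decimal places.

Cost of equity via CAPM: Re = 5.83% + 2.16 × 8.1% = 23.3260%.
Total capital V = 10.49 + 5.88 = 16.37.
Equity: weight = 10.49/16.37 = 0.6408; cost = 23.326%.
Debt: weight = 5.88/16.37 = 0.3592; after-tax cost = 8.97% × (1 − 21.3%) = 7.0594%.
WACC = 0.6408 × 23.3260% + 0.3592 × 7.0594% = 17.4831%.

17.48%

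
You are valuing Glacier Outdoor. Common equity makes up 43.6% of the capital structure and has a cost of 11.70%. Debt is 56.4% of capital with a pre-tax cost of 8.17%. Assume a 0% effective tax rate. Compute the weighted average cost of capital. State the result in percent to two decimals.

9.71%

After-tax cost of debt = 8.17% × (1 − 0%) = 8.1700%.
WACC = 0.436 × 11.7000% + 0.564 × 8.1700% = 9.7091%.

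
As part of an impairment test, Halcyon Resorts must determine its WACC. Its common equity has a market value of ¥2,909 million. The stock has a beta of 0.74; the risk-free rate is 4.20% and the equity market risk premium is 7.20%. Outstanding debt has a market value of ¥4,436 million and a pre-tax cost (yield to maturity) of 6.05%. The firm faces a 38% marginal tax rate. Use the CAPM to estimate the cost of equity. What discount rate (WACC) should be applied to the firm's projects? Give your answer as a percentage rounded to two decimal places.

6.04%

Cost of equity via CAPM: Re = 4.2% + 0.74 × 7.2% = 9.5280%.
Total capital V = 2909 + 4436 = 7345.
Equity: weight = 2909/7345 = 0.3961; cost = 9.528%.
Debt: weight = 4436/7345 = 0.6039; after-tax cost = 6.05% × (1 − 38%) = 3.7510%.
WACC = 0.3961 × 9.5280% + 0.6039 × 3.7510% = 6.0390%.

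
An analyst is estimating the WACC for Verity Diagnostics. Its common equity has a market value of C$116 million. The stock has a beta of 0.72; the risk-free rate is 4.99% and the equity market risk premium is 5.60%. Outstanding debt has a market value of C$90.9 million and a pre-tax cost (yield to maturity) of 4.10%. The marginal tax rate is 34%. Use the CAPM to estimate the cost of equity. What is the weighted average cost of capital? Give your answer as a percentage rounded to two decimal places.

Cost of equity via CAPM: Re = 4.99% + 0.72 × 5.6% = 9.0220%.
Total capital V = 116 + 90.9 = 206.9.
Equity: weight = 116/206.9 = 0.5607; cost = 9.022%.
Debt: weight = 90.9/206.9 = 0.4393; after-tax cost = 4.1% × (1 − 34%) = 2.7060%.
WACC = 0.5607 × 9.0220% + 0.4393 × 2.7060% = 6.2471%.

6.25%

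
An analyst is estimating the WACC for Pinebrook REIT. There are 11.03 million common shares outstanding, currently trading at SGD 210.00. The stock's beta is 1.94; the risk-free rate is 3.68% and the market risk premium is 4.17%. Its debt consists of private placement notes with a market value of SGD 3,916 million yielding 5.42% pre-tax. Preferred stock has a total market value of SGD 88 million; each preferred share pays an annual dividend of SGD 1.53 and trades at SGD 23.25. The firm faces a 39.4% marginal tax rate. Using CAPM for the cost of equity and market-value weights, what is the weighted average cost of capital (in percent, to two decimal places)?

Cost of equity via CAPM: Re = 3.68% + 1.94 × 4.17% = 11.7698%.
Cost of preferred: Rp = 1.53 / 23.25 = 6.5806%.
Market value of equity E = 210.0 × 11.03m = 2316.3m.
Total capital V = 2316.3 + 88 + 3916 = 6320.3.
Equity: weight = 2316.3/6320.3 = 0.3665; cost = 11.7698%.
Preferred: weight = 88/6320.3 = 0.0139; cost = 6.5806%.
Private placement notes: weight = 3916/6320.3 = 0.6196; after-tax cost = 5.42% × (1 − 39.4%) = 3.2845%.
WACC = 0.3665 × 11.7698% + 0.0139 × 6.5806% + 0.6196 × 3.2845% = 6.4401%.

6.44%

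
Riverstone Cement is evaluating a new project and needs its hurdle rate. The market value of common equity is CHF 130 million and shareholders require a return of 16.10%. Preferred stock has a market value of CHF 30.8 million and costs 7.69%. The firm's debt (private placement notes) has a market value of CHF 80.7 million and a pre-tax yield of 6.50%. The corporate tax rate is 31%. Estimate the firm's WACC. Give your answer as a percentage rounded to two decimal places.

Total capital V = 130 + 30.8 + 80.7 = 241.5.
Equity: weight = 130/241.5 = 0.5383; cost = 16.1%.
Preferred: weight = 30.8/241.5 = 0.1275; cost = 7.69%.
Private placement notes: weight = 80.7/241.5 = 0.3342; after-tax cost = 6.5% × (1 − 31%) = 4.4850%.
WACC = 0.5383 × 16.1000% + 0.1275 × 7.6900% + 0.3342 × 4.4850% = 11.1461%.

11.15%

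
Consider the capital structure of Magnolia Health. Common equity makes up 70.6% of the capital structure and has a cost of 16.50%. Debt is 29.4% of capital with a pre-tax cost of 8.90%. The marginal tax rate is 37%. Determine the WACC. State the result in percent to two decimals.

13.30%

After-tax cost of debt = 8.9% × (1 − 37%) = 5.6070%.
WACC = 0.706 × 16.5000% + 0.294 × 5.6070% = 13.2975%.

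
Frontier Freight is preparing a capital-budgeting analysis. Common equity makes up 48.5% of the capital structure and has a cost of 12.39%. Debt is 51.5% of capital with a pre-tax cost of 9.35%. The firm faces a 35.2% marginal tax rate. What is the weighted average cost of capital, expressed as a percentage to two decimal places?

After-tax cost of debt = 9.35% × (1 − 35.2%) = 6.0588%.
WACC = 0.485 × 12.3900% + 0.515 × 6.0588% = 9.1294%.

9.13%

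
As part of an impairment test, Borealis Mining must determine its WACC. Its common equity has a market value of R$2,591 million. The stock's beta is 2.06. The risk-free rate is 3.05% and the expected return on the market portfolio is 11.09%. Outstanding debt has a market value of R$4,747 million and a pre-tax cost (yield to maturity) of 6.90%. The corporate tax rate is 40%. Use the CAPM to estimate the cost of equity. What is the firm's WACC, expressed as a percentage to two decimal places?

9.60%

Market risk premium = 11.09% − 3.05% = 8.04%.
Cost of equity via CAPM: Re = 3.05% + 2.06 × 8.04% = 19.6124%.
Total capital V = 2591 + 4747 = 7338.
Equity: weight = 2591/7338 = 0.3531; cost = 19.6124%.
Debt: weight = 4747/7338 = 0.6469; after-tax cost = 6.9% × (1 − 40%) = 4.1400%.
WACC = 0.3531 × 19.6124% + 0.6469 × 4.1400% = 9.6032%.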